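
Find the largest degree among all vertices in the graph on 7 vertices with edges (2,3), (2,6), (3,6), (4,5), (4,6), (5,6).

Step 1: Count edges incident to each vertex:
  deg(1) = 0 (neighbors: none)
  deg(2) = 2 (neighbors: 3, 6)
  deg(3) = 2 (neighbors: 2, 6)
  deg(4) = 2 (neighbors: 5, 6)
  deg(5) = 2 (neighbors: 4, 6)
  deg(6) = 4 (neighbors: 2, 3, 4, 5)
  deg(7) = 0 (neighbors: none)

Step 2: Find maximum:
  max(0, 2, 2, 2, 2, 4, 0) = 4 (vertex 6)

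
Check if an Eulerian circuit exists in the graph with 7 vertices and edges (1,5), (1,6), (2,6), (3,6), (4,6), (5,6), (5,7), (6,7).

Step 1: Find the degree of each vertex:
  deg(1) = 2
  deg(2) = 1
  deg(3) = 1
  deg(4) = 1
  deg(5) = 3
  deg(6) = 6
  deg(7) = 2

Step 2: Count vertices with odd degree:
  Odd-degree vertices: 2, 3, 4, 5 (4 total)

Step 3: Apply Euler's theorem:
  - Eulerian circuit exists iff graph is connected and all vertices have even degree
  - Eulerian path exists iff graph is connected and has 0 or 2 odd-degree vertices

Graph has 4 odd-degree vertices (need 0 or 2).
Neither Eulerian path nor Eulerian circuit exists.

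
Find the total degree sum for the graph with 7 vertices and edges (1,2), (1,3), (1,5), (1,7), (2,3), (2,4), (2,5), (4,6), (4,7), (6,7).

Step 1: Count edges incident to each vertex:
  deg(1) = 4 (neighbors: 2, 3, 5, 7)
  deg(2) = 4 (neighbors: 1, 3, 4, 5)
  deg(3) = 2 (neighbors: 1, 2)
  deg(4) = 3 (neighbors: 2, 6, 7)
  deg(5) = 2 (neighbors: 1, 2)
  deg(6) = 2 (neighbors: 4, 7)
  deg(7) = 3 (neighbors: 1, 4, 6)

Step 2: Sum all degrees:
  4 + 4 + 2 + 3 + 2 + 2 + 3 = 20

Verification: sum of degrees = 2 * |E| = 2 * 10 = 20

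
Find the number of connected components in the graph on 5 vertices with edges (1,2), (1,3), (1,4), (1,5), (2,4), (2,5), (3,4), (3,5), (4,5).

Step 1: Build adjacency list from edges:
  1: 2, 3, 4, 5
  2: 1, 4, 5
  3: 1, 4, 5
  4: 1, 2, 3, 5
  5: 1, 2, 3, 4

Step 2: Run BFS/DFS from vertex 1:
  Visited: {1, 2, 3, 4, 5}
  Reached 5 of 5 vertices

Step 3: All 5 vertices reached from vertex 1, so the graph is connected.
Number of connected components: 1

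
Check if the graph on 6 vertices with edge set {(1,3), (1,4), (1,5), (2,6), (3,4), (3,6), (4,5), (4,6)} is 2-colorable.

Step 1: Attempt 2-coloring using BFS:
  Start at vertex 1, assign color 0
  Color vertex 3 with color 1 (neighbor of 1)
  Color vertex 4 with color 1 (neighbor of 1)
  Color vertex 5 with color 1 (neighbor of 1)

Step 2: Conflict found! Vertices 3 and 4 are adjacent but have the same color.
This means the graph contains an odd cycle.

The graph is NOT bipartite.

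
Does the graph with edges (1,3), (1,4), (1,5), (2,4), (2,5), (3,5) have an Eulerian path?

Step 1: Find the degree of each vertex:
  deg(1) = 3
  deg(2) = 2
  deg(3) = 2
  deg(4) = 2
  deg(5) = 3

Step 2: Count vertices with odd degree:
  Odd-degree vertices: 1, 5 (2 total)

Step 3: Apply Euler's theorem:
  - Eulerian circuit exists iff graph is connected and all vertices have even degree
  - Eulerian path exists iff graph is connected and has 0 or 2 odd-degree vertices

Graph is connected with exactly 2 odd-degree vertices (1, 5).
Eulerian path exists (starting and ending at the odd-degree vertices), but no Eulerian circuit.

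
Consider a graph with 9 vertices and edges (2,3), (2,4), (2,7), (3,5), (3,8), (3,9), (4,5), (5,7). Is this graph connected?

Step 1: Build adjacency list from edges:
  1: (none)
  2: 3, 4, 7
  3: 2, 5, 8, 9
  4: 2, 5
  5: 3, 4, 7
  6: (none)
  7: 2, 5
  8: 3
  9: 3

Step 2: Run BFS/DFS from vertex 1:
  Visited: {1}
  Reached 1 of 9 vertices

Step 3: Only 1 of 9 vertices reached. Graph is disconnected.
Connected components: {1}, {2, 3, 4, 5, 7, 8, 9}, {6}
Answer: No, the graph is not connected (3 components).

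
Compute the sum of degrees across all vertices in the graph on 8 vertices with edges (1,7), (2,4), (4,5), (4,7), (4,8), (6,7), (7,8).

Step 1: Count edges incident to each vertex:
  deg(1) = 1 (neighbors: 7)
  deg(2) = 1 (neighbors: 4)
  deg(3) = 0 (neighbors: none)
  deg(4) = 4 (neighbors: 2, 5, 7, 8)
  deg(5) = 1 (neighbors: 4)
  deg(6) = 1 (neighbors: 7)
  deg(7) = 4 (neighbors: 1, 4, 6, 8)
  deg(8) = 2 (neighbors: 4, 7)

Step 2: Sum all degrees:
  1 + 1 + 0 + 4 + 1 + 1 + 4 + 2 = 14

Verification: sum of degrees = 2 * |E| = 2 * 7 = 14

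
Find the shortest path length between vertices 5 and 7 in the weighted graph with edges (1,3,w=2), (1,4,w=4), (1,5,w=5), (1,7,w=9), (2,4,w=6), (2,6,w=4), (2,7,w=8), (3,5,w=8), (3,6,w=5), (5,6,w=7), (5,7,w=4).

Step 1: Build adjacency list with weights:
  1: 3(w=2), 4(w=4), 5(w=5), 7(w=9)
  2: 4(w=6), 6(w=4), 7(w=8)
  3: 1(w=2), 5(w=8), 6(w=5)
  4: 1(w=4), 2(w=6)
  5: 1(w=5), 3(w=8), 6(w=7), 7(w=4)
  6: 2(w=4), 3(w=5), 5(w=7)
  7: 1(w=9), 2(w=8), 5(w=4)

Step 2: Apply Dijkstra's algorithm from vertex 5:
  Visit vertex 5 (distance=0)
    Update dist[1] = 5
    Update dist[3] = 8
    Update dist[6] = 7
    Update dist[7] = 4
  Visit vertex 7 (distance=4)
    Update dist[2] = 12

Step 3: Shortest path: 5 -> 7
Total weight: 4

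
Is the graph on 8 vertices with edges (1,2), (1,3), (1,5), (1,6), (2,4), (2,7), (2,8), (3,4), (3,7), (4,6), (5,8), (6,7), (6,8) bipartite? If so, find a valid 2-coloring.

Step 1: Attempt 2-coloring using BFS:
  Start at vertex 1, assign color 0
  Color vertex 2 with color 1 (neighbor of 1)
  Color vertex 3 with color 1 (neighbor of 1)
  Color vertex 5 with color 1 (neighbor of 1)
  Color vertex 6 with color 1 (neighbor of 1)
  Color vertex 4 with color 0 (neighbor of 2)
  Color vertex 7 with color 0 (neighbor of 2)
  Color vertex 8 with color 0 (neighbor of 2)

Step 2: 2-coloring succeeded. No conflicts found.
  Set A (color 0): {1, 4, 7, 8}
  Set B (color 1): {2, 3, 5, 6}

The graph is bipartite with partition {1, 4, 7, 8}, {2, 3, 5, 6}.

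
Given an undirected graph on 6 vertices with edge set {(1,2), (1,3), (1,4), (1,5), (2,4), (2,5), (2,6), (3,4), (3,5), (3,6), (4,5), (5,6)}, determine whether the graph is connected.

Step 1: Build adjacency list from edges:
  1: 2, 3, 4, 5
  2: 1, 4, 5, 6
  3: 1, 4, 5, 6
  4: 1, 2, 3, 5
  5: 1, 2, 3, 4, 6
  6: 2, 3, 5

Step 2: Run BFS/DFS from vertex 1:
  Visited: {1, 2, 3, 4, 5, 6}
  Reached 6 of 6 vertices

Step 3: All 6 vertices reached from vertex 1, so the graph is connected.
Answer: Yes, the graph is connected.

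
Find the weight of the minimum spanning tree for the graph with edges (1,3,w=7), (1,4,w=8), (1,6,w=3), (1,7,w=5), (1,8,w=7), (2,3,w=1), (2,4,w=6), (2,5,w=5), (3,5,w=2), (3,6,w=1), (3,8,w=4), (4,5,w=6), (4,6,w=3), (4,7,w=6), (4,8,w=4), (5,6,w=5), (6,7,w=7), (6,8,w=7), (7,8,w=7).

Apply Kruskal's algorithm (sort edges by weight, add if no cycle):

Sorted edges by weight:
  (2,3) w=1
  (3,6) w=1
  (3,5) w=2
  (1,6) w=3
  (4,6) w=3
  (3,8) w=4
  (4,8) w=4
  (1,7) w=5
  (2,5) w=5
  (5,6) w=5
  (2,4) w=6
  (4,5) w=6
  (4,7) w=6
  (1,3) w=7
  (1,8) w=7
  (6,8) w=7
  (6,7) w=7
  (7,8) w=7
  (1,4) w=8

Add edge (2,3) w=1 -- no cycle. Running total: 1
Add edge (3,6) w=1 -- no cycle. Running total: 2
Add edge (3,5) w=2 -- no cycle. Running total: 4
Add edge (1,6) w=3 -- no cycle. Running total: 7
Add edge (4,6) w=3 -- no cycle. Running total: 10
Add edge (3,8) w=4 -- no cycle. Running total: 14
Skip edge (4,8) w=4 -- would create cycle
Add edge (1,7) w=5 -- no cycle. Running total: 19

MST edges: (2,3,w=1), (3,6,w=1), (3,5,w=2), (1,6,w=3), (4,6,w=3), (3,8,w=4), (1,7,w=5)
Total MST weight: 1 + 1 + 2 + 3 + 3 + 4 + 5 = 19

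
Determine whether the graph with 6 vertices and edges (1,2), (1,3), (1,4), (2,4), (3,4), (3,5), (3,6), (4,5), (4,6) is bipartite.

Step 1: Attempt 2-coloring using BFS:
  Start at vertex 1, assign color 0
  Color vertex 2 with color 1 (neighbor of 1)
  Color vertex 3 with color 1 (neighbor of 1)
  Color vertex 4 with color 1 (neighbor of 1)

Step 2: Conflict found! Vertices 2 and 4 are adjacent but have the same color.
This means the graph contains an odd cycle.

The graph is NOT bipartite.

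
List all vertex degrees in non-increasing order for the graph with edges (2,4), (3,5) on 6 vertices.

Step 1: Count edges incident to each vertex:
  deg(1) = 0 (neighbors: none)
  deg(2) = 1 (neighbors: 4)
  deg(3) = 1 (neighbors: 5)
  deg(4) = 1 (neighbors: 2)
  deg(5) = 1 (neighbors: 3)
  deg(6) = 0 (neighbors: none)

Step 2: Sort degrees in non-increasing order:
  Degrees: [0, 1, 1, 1, 1, 0] -> sorted: [1, 1, 1, 1, 0, 0]

Degree sequence: [1, 1, 1, 1, 0, 0]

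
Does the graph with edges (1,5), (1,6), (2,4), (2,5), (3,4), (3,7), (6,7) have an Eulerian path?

Step 1: Find the degree of each vertex:
  deg(1) = 2
  deg(2) = 2
  deg(3) = 2
  deg(4) = 2
  deg(5) = 2
  deg(6) = 2
  deg(7) = 2

Step 2: Count vertices with odd degree:
  All vertices have even degree (0 odd-degree vertices)

Step 3: Apply Euler's theorem:
  - Eulerian circuit exists iff graph is connected and all vertices have even degree
  - Eulerian path exists iff graph is connected and has 0 or 2 odd-degree vertices

Graph is connected with 0 odd-degree vertices.
Both Eulerian circuit and Eulerian path exist.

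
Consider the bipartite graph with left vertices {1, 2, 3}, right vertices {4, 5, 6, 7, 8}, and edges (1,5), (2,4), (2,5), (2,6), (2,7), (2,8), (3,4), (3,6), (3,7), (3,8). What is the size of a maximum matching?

Step 1: List the neighbors of each left vertex:
  1: 5
  2: 4, 5, 6, 7, 8
  3: 4, 6, 7, 8

Step 2: Greedily match left vertices, then look for augmenting paths:
  Match 1 -- 5
  Match 2 -- 4
  Match 3 -- 6
  No augmenting path remains.

Step 3: Verify this is maximum:
  Matching size 3 = min(|L|, |R|) = min(3, 5), which is an upper bound, so this matching is maximum.

Maximum matching: {(1,5), (2,4), (3,6)}
Size: 3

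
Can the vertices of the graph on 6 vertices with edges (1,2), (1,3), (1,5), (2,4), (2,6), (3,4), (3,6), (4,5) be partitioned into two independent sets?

Step 1: Attempt 2-coloring using BFS:
  Start at vertex 1, assign color 0
  Color vertex 2 with color 1 (neighbor of 1)
  Color vertex 3 with color 1 (neighbor of 1)
  Color vertex 5 with color 1 (neighbor of 1)
  Color vertex 4 with color 0 (neighbor of 2)
  Color vertex 6 with color 0 (neighbor of 2)

Step 2: 2-coloring succeeded. No conflicts found.
  Set A (color 0): {1, 4, 6}
  Set B (color 1): {2, 3, 5}

The graph is bipartite with partition {1, 4, 6}, {2, 3, 5}.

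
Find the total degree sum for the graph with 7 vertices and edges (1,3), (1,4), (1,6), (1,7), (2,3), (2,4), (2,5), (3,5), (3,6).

Step 1: Count edges incident to each vertex:
  deg(1) = 4 (neighbors: 3, 4, 6, 7)
  deg(2) = 3 (neighbors: 3, 4, 5)
  deg(3) = 4 (neighbors: 1, 2, 5, 6)
  deg(4) = 2 (neighbors: 1, 2)
  deg(5) = 2 (neighbors: 2, 3)
  deg(6) = 2 (neighbors: 1, 3)
  deg(7) = 1 (neighbors: 1)

Step 2: Sum all degrees:
  4 + 3 + 4 + 2 + 2 + 2 + 1 = 18

Verification: sum of degrees = 2 * |E| = 2 * 9 = 18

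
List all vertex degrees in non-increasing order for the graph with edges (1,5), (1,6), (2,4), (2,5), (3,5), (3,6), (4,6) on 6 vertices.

Step 1: Count edges incident to each vertex:
  deg(1) = 2 (neighbors: 5, 6)
  deg(2) = 2 (neighbors: 4, 5)
  deg(3) = 2 (neighbors: 5, 6)
  deg(4) = 2 (neighbors: 2, 6)
  deg(5) = 3 (neighbors: 1, 2, 3)
  deg(6) = 3 (neighbors: 1, 3, 4)

Step 2: Sort degrees in non-increasing order:
  Degrees: [2, 2, 2, 2, 3, 3] -> sorted: [3, 3, 2, 2, 2, 2]

Degree sequence: [3, 3, 2, 2, 2, 2]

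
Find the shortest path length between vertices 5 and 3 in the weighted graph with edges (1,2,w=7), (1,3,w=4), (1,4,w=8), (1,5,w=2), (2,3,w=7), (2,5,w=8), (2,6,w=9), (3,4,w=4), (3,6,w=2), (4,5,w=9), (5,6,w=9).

Step 1: Build adjacency list with weights:
  1: 2(w=7), 3(w=4), 4(w=8), 5(w=2)
  2: 1(w=7), 3(w=7), 5(w=8), 6(w=9)
  3: 1(w=4), 2(w=7), 4(w=4), 6(w=2)
  4: 1(w=8), 3(w=4), 5(w=9)
  5: 1(w=2), 2(w=8), 4(w=9), 6(w=9)
  6: 2(w=9), 3(w=2), 5(w=9)

Step 2: Apply Dijkstra's algorithm from vertex 5:
  Visit vertex 5 (distance=0)
    Update dist[1] = 2
    Update dist[2] = 8
    Update dist[4] = 9
    Update dist[6] = 9
  Visit vertex 1 (distance=2)
    Update dist[3] = 6
  Visit vertex 3 (distance=6)
    Update dist[6] = 8

Step 3: Shortest path: 5 -> 1 -> 3
Total weight: 2 + 4 = 6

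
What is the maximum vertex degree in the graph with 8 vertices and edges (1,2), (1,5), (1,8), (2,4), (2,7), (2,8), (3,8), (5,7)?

Step 1: Count edges incident to each vertex:
  deg(1) = 3 (neighbors: 2, 5, 8)
  deg(2) = 4 (neighbors: 1, 4, 7, 8)
  deg(3) = 1 (neighbors: 8)
  deg(4) = 1 (neighbors: 2)
  deg(5) = 2 (neighbors: 1, 7)
  deg(6) = 0 (neighbors: none)
  deg(7) = 2 (neighbors: 2, 5)
  deg(8) = 3 (neighbors: 1, 2, 3)

Step 2: Find maximum:
  max(3, 4, 1, 1, 2, 0, 2, 3) = 4 (vertex 2)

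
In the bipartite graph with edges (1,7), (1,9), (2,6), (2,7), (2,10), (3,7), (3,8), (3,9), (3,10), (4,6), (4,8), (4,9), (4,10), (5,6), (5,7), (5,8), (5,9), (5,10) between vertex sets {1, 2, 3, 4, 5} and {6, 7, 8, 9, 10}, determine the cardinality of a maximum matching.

Step 1: List the neighbors of each left vertex:
  1: 7, 9
  2: 6, 7, 10
  3: 7, 8, 9, 10
  4: 6, 8, 9, 10
  5: 6, 7, 8, 9, 10

Step 2: Greedily match left vertices, then look for augmenting paths:
  Match 1 -- 7
  Match 2 -- 6
  Match 3 -- 8
  Match 4 -- 9
  Match 5 -- 10
  No augmenting path remains.

Step 3: Verify this is maximum:
  Matching size 5 = min(|L|, |R|) = min(5, 5), which is an upper bound, so this matching is maximum.

Maximum matching: {(1,7), (2,6), (3,8), (4,9), (5,10)}
Size: 5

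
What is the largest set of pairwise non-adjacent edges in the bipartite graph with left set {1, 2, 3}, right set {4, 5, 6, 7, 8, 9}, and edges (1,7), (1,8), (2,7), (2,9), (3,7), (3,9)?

Step 1: List the neighbors of each left vertex:
  1: 7, 8
  2: 7, 9
  3: 7, 9

Step 2: Greedily match left vertices, then look for augmenting paths:
  Match 1 -- 8
  Match 2 -- 9
  Match 3 -- 7
  No augmenting path remains.

Step 3: Verify this is maximum:
  Matching size 3 = min(|L|, |R|) = min(3, 6), which is an upper bound, so this matching is maximum.

Maximum matching: {(1,8), (2,9), (3,7)}
Size: 3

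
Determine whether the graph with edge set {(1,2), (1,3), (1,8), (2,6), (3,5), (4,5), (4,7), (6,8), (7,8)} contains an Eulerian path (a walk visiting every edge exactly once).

Step 1: Find the degree of each vertex:
  deg(1) = 3
  deg(2) = 2
  deg(3) = 2
  deg(4) = 2
  deg(5) = 2
  deg(6) = 2
  deg(7) = 2
  deg(8) = 3

Step 2: Count vertices with odd degree:
  Odd-degree vertices: 1, 8 (2 total)

Step 3: Apply Euler's theorem:
  - Eulerian circuit exists iff graph is connected and all vertices have even degree
  - Eulerian path exists iff graph is connected and has 0 or 2 odd-degree vertices

Graph is connected with exactly 2 odd-degree vertices (1, 8).
Eulerian path exists (starting and ending at the odd-degree vertices), but no Eulerian circuit.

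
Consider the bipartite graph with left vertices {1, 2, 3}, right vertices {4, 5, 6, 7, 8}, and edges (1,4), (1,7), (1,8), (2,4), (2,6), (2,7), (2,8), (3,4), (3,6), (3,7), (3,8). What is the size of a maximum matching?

Step 1: List the neighbors of each left vertex:
  1: 4, 7, 8
  2: 4, 6, 7, 8
  3: 4, 6, 7, 8

Step 2: Greedily match left vertices, then look for augmenting paths:
  Match 1 -- 4
  Match 2 -- 6
  Match 3 -- 7
  No augmenting path remains.

Step 3: Verify this is maximum:
  Matching size 3 = min(|L|, |R|) = min(3, 5), which is an upper bound, so this matching is maximum.

Maximum matching: {(1,4), (2,6), (3,7)}
Size: 3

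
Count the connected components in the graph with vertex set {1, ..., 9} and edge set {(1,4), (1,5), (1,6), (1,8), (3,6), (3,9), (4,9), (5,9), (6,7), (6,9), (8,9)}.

Step 1: Build adjacency list from edges:
  1: 4, 5, 6, 8
  2: (none)
  3: 6, 9
  4: 1, 9
  5: 1, 9
  6: 1, 3, 7, 9
  7: 6
  8: 1, 9
  9: 3, 4, 5, 6, 8

Step 2: Run BFS/DFS from vertex 1:
  Visited: {1, 4, 5, 6, 8, 9, 3, 7}
  Reached 8 of 9 vertices

Step 3: Only 8 of 9 vertices reached. Graph is disconnected.
Connected components: {1, 3, 4, 5, 6, 7, 8, 9}, {2}
Number of connected components: 2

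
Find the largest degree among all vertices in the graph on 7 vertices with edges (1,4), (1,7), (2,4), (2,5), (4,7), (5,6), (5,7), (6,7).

Step 1: Count edges incident to each vertex:
  deg(1) = 2 (neighbors: 4, 7)
  deg(2) = 2 (neighbors: 4, 5)
  deg(3) = 0 (neighbors: none)
  deg(4) = 3 (neighbors: 1, 2, 7)
  deg(5) = 3 (neighbors: 2, 6, 7)
  deg(6) = 2 (neighbors: 5, 7)
  deg(7) = 4 (neighbors: 1, 4, 5, 6)

Step 2: Find maximum:
  max(2, 2, 0, 3, 3, 2, 4) = 4 (vertex 7)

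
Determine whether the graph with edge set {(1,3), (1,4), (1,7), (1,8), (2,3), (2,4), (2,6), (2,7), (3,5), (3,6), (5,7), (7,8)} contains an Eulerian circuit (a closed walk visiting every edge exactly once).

Step 1: Find the degree of each vertex:
  deg(1) = 4
  deg(2) = 4
  deg(3) = 4
  deg(4) = 2
  deg(5) = 2
  deg(6) = 2
  deg(7) = 4
  deg(8) = 2

Step 2: Count vertices with odd degree:
  All vertices have even degree (0 odd-degree vertices)

Step 3: Apply Euler's theorem:
  - Eulerian circuit exists iff graph is connected and all vertices have even degree
  - Eulerian path exists iff graph is connected and has 0 or 2 odd-degree vertices

Graph is connected with 0 odd-degree vertices.
Both Eulerian circuit and Eulerian path exist.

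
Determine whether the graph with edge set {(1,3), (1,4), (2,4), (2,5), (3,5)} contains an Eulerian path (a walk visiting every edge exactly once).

Step 1: Find the degree of each vertex:
  deg(1) = 2
  deg(2) = 2
  deg(3) = 2
  deg(4) = 2
  deg(5) = 2

Step 2: Count vertices with odd degree:
  All vertices have even degree (0 odd-degree vertices)

Step 3: Apply Euler's theorem:
  - Eulerian circuit exists iff graph is connected and all vertices have even degree
  - Eulerian path exists iff graph is connected and has 0 or 2 odd-degree vertices

Graph is connected with 0 odd-degree vertices.
Both Eulerian circuit and Eulerian path exist.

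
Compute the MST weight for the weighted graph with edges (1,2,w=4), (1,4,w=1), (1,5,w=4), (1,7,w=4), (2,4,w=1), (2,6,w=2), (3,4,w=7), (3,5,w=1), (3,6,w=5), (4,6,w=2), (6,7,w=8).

Apply Kruskal's algorithm (sort edges by weight, add if no cycle):

Sorted edges by weight:
  (1,4) w=1
  (2,4) w=1
  (3,5) w=1
  (2,6) w=2
  (4,6) w=2
  (1,5) w=4
  (1,2) w=4
  (1,7) w=4
  (3,6) w=5
  (3,4) w=7
  (6,7) w=8

Add edge (1,4) w=1 -- no cycle. Running total: 1
Add edge (2,4) w=1 -- no cycle. Running total: 2
Add edge (3,5) w=1 -- no cycle. Running total: 3
Add edge (2,6) w=2 -- no cycle. Running total: 5
Skip edge (4,6) w=2 -- would create cycle
Add edge (1,5) w=4 -- no cycle. Running total: 9
Skip edge (1,2) w=4 -- would create cycle
Add edge (1,7) w=4 -- no cycle. Running total: 13

MST edges: (1,4,w=1), (2,4,w=1), (3,5,w=1), (2,6,w=2), (1,5,w=4), (1,7,w=4)
Total MST weight: 1 + 1 + 1 + 2 + 4 + 4 = 13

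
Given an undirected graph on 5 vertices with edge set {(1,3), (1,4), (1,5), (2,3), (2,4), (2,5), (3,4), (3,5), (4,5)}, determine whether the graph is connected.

Step 1: Build adjacency list from edges:
  1: 3, 4, 5
  2: 3, 4, 5
  3: 1, 2, 4, 5
  4: 1, 2, 3, 5
  5: 1, 2, 3, 4

Step 2: Run BFS/DFS from vertex 1:
  Visited: {1, 3, 4, 5, 2}
  Reached 5 of 5 vertices

Step 3: All 5 vertices reached from vertex 1, so the graph is connected.
Answer: Yes, the graph is connected.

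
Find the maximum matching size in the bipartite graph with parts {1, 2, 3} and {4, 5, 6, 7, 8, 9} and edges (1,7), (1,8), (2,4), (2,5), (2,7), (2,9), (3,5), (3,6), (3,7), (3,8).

Step 1: List the neighbors of each left vertex:
  1: 7, 8
  2: 4, 5, 7, 9
  3: 5, 6, 7, 8

Step 2: Greedily match left vertices, then look for augmenting paths:
  Match 1 -- 7
  Match 2 -- 4
  Match 3 -- 5
  No augmenting path remains.

Step 3: Verify this is maximum:
  Matching size 3 = min(|L|, |R|) = min(3, 6), which is an upper bound, so this matching is maximum.

Maximum matching: {(1,7), (2,4), (3,5)}
Size: 3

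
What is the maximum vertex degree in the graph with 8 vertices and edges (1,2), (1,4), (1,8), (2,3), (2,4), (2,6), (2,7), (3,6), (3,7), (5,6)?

Step 1: Count edges incident to each vertex:
  deg(1) = 3 (neighbors: 2, 4, 8)
  deg(2) = 5 (neighbors: 1, 3, 4, 6, 7)
  deg(3) = 3 (neighbors: 2, 6, 7)
  deg(4) = 2 (neighbors: 1, 2)
  deg(5) = 1 (neighbors: 6)
  deg(6) = 3 (neighbors: 2, 3, 5)
  deg(7) = 2 (neighbors: 2, 3)
  deg(8) = 1 (neighbors: 1)

Step 2: Find maximum:
  max(3, 5, 3, 2, 1, 3, 2, 1) = 5 (vertex 2)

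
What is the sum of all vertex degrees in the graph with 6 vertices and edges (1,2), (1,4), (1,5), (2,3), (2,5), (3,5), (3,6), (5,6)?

Step 1: Count edges incident to each vertex:
  deg(1) = 3 (neighbors: 2, 4, 5)
  deg(2) = 3 (neighbors: 1, 3, 5)
  deg(3) = 3 (neighbors: 2, 5, 6)
  deg(4) = 1 (neighbors: 1)
  deg(5) = 4 (neighbors: 1, 2, 3, 6)
  deg(6) = 2 (neighbors: 3, 5)

Step 2: Sum all degrees:
  3 + 3 + 3 + 1 + 4 + 2 = 16

Verification: sum of degrees = 2 * |E| = 2 * 8 = 16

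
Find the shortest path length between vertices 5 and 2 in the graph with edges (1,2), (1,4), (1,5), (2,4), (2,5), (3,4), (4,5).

Step 1: Build adjacency list:
  1: 2, 4, 5
  2: 1, 4, 5
  3: 4
  4: 1, 2, 3, 5
  5: 1, 2, 4

Step 2: BFS from vertex 5 to find shortest path to 2:
  vertex 1 reached at distance 1
  vertex 2 reached at distance 1

Step 3: Shortest path: 5 -> 2
Path length: 1 edge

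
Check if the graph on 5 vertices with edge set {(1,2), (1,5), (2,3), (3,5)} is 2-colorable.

Step 1: Attempt 2-coloring using BFS:
  Start at vertex 1, assign color 0
  Color vertex 2 with color 1 (neighbor of 1)
  Color vertex 5 with color 1 (neighbor of 1)
  Color vertex 3 with color 0 (neighbor of 2)
  Start new component at vertex 4, assign color 0

Step 2: 2-coloring succeeded. No conflicts found.
  Set A (color 0): {1, 3, 4}
  Set B (color 1): {2, 5}

The graph is bipartite with partition {1, 3, 4}, {2, 5}.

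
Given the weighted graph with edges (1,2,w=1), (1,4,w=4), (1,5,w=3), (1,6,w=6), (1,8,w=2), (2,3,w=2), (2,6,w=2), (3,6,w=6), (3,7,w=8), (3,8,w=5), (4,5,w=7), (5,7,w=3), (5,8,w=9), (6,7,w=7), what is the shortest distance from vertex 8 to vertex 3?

Step 1: Build adjacency list with weights:
  1: 2(w=1), 4(w=4), 5(w=3), 6(w=6), 8(w=2)
  2: 1(w=1), 3(w=2), 6(w=2)
  3: 2(w=2), 6(w=6), 7(w=8), 8(w=5)
  4: 1(w=4), 5(w=7)
  5: 1(w=3), 4(w=7), 7(w=3), 8(w=9)
  6: 1(w=6), 2(w=2), 3(w=6), 7(w=7)
  7: 3(w=8), 5(w=3), 6(w=7)
  8: 1(w=2), 3(w=5), 5(w=9)

Step 2: Apply Dijkstra's algorithm from vertex 8:
  Visit vertex 8 (distance=0)
    Update dist[1] = 2
    Update dist[3] = 5
    Update dist[5] = 9
  Visit vertex 1 (distance=2)
    Update dist[2] = 3
    Update dist[4] = 6
    Update dist[5] = 5
    Update dist[6] = 8
  Visit vertex 2 (distance=3)
    Update dist[6] = 5
  Visit vertex 3 (distance=5)
    Update dist[7] = 13

Step 3: Shortest path: 8 -> 3
Total weight: 5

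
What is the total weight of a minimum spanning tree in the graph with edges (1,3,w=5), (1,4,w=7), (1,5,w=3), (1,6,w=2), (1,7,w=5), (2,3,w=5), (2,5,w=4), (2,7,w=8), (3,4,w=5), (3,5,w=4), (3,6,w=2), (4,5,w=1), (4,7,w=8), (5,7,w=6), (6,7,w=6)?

Apply Kruskal's algorithm (sort edges by weight, add if no cycle):

Sorted edges by weight:
  (4,5) w=1
  (1,6) w=2
  (3,6) w=2
  (1,5) w=3
  (2,5) w=4
  (3,5) w=4
  (1,3) w=5
  (1,7) w=5
  (2,3) w=5
  (3,4) w=5
  (5,7) w=6
  (6,7) w=6
  (1,4) w=7
  (2,7) w=8
  (4,7) w=8

Add edge (4,5) w=1 -- no cycle. Running total: 1
Add edge (1,6) w=2 -- no cycle. Running total: 3
Add edge (3,6) w=2 -- no cycle. Running total: 5
Add edge (1,5) w=3 -- no cycle. Running total: 8
Add edge (2,5) w=4 -- no cycle. Running total: 12
Skip edge (3,5) w=4 -- would create cycle
Skip edge (1,3) w=5 -- would create cycle
Add edge (1,7) w=5 -- no cycle. Running total: 17

MST edges: (4,5,w=1), (1,6,w=2), (3,6,w=2), (1,5,w=3), (2,5,w=4), (1,7,w=5)
Total MST weight: 1 + 2 + 2 + 3 + 4 + 5 = 17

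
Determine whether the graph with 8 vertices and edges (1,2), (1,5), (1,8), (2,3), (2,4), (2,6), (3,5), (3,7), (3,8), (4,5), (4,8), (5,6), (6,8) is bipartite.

Step 1: Attempt 2-coloring using BFS:
  Start at vertex 1, assign color 0
  Color vertex 2 with color 1 (neighbor of 1)
  Color vertex 5 with color 1 (neighbor of 1)
  Color vertex 8 with color 1 (neighbor of 1)
  Color vertex 3 with color 0 (neighbor of 2)
  Color vertex 4 with color 0 (neighbor of 2)
  Color vertex 6 with color 0 (neighbor of 2)
  Color vertex 7 with color 1 (neighbor of 3)

Step 2: 2-coloring succeeded. No conflicts found.
  Set A (color 0): {1, 3, 4, 6}
  Set B (color 1): {2, 5, 7, 8}

The graph is bipartite with partition {1, 3, 4, 6}, {2, 5, 7, 8}.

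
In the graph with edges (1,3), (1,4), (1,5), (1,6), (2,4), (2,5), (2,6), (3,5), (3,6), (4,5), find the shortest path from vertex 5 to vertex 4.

Step 1: Build adjacency list:
  1: 3, 4, 5, 6
  2: 4, 5, 6
  3: 1, 5, 6
  4: 1, 2, 5
  5: 1, 2, 3, 4
  6: 1, 2, 3

Step 2: BFS from vertex 5 to find shortest path to 4:
  vertex 1 reached at distance 1
  vertex 2 reached at distance 1
  vertex 3 reached at distance 1
  vertex 4 reached at distance 1

Step 3: Shortest path: 5 -> 4
Path length: 1 edge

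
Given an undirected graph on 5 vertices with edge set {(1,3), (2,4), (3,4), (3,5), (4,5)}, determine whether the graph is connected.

Step 1: Build adjacency list from edges:
  1: 3
  2: 4
  3: 1, 4, 5
  4: 2, 3, 5
  5: 3, 4

Step 2: Run BFS/DFS from vertex 1:
  Visited: {1, 3, 4, 5, 2}
  Reached 5 of 5 vertices

Step 3: All 5 vertices reached from vertex 1, so the graph is connected.
Answer: Yes, the graph is connected.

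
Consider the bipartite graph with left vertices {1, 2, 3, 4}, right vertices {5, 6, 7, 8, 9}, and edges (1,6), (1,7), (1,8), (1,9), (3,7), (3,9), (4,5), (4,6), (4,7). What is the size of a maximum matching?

Step 1: List the neighbors of each left vertex:
  1: 6, 7, 8, 9
  2: (none)
  3: 7, 9
  4: 5, 6, 7

Step 2: Greedily match left vertices, then look for augmenting paths:
  Match 1 -- 6
  Match 3 -- 7
  Match 4 -- 5
  No augmenting path remains.

Step 3: Verify this is maximum:
  Matching has size 3. The vertex set {1, 3, 4} covers every edge and has size 3; any matching has at most one edge per cover vertex, so 3 is maximum (König's theorem).

Maximum matching: {(1,6), (3,7), (4,5)}
Size: 3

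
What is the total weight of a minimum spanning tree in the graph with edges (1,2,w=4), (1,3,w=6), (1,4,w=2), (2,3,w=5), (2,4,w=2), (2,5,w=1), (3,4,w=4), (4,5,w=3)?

Apply Kruskal's algorithm (sort edges by weight, add if no cycle):

Sorted edges by weight:
  (2,5) w=1
  (1,4) w=2
  (2,4) w=2
  (4,5) w=3
  (1,2) w=4
  (3,4) w=4
  (2,3) w=5
  (1,3) w=6

Add edge (2,5) w=1 -- no cycle. Running total: 1
Add edge (1,4) w=2 -- no cycle. Running total: 3
Add edge (2,4) w=2 -- no cycle. Running total: 5
Skip edge (4,5) w=3 -- would create cycle
Skip edge (1,2) w=4 -- would create cycle
Add edge (3,4) w=4 -- no cycle. Running total: 9

MST edges: (2,5,w=1), (1,4,w=2), (2,4,w=2), (3,4,w=4)
Total MST weight: 1 + 2 + 2 + 4 = 9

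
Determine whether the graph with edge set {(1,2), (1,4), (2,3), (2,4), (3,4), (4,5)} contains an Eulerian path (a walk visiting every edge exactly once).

Step 1: Find the degree of each vertex:
  deg(1) = 2
  deg(2) = 3
  deg(3) = 2
  deg(4) = 4
  deg(5) = 1

Step 2: Count vertices with odd degree:
  Odd-degree vertices: 2, 5 (2 total)

Step 3: Apply Euler's theorem:
  - Eulerian circuit exists iff graph is connected and all vertices have even degree
  - Eulerian path exists iff graph is connected and has 0 or 2 odd-degree vertices

Graph is connected with exactly 2 odd-degree vertices (2, 5).
Eulerian path exists (starting and ending at the odd-degree vertices), but no Eulerian circuit.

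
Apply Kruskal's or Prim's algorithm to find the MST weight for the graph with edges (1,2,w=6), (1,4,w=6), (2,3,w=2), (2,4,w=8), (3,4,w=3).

Apply Kruskal's algorithm (sort edges by weight, add if no cycle):

Sorted edges by weight:
  (2,3) w=2
  (3,4) w=3
  (1,4) w=6
  (1,2) w=6
  (2,4) w=8

Add edge (2,3) w=2 -- no cycle. Running total: 2
Add edge (3,4) w=3 -- no cycle. Running total: 5
Add edge (1,4) w=6 -- no cycle. Running total: 11

MST edges: (2,3,w=2), (3,4,w=3), (1,4,w=6)
Total MST weight: 2 + 3 + 6 = 11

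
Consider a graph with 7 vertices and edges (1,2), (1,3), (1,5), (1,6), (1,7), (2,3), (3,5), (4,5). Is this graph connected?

Step 1: Build adjacency list from edges:
  1: 2, 3, 5, 6, 7
  2: 1, 3
  3: 1, 2, 5
  4: 5
  5: 1, 3, 4
  6: 1
  7: 1

Step 2: Run BFS/DFS from vertex 1:
  Visited: {1, 2, 3, 5, 6, 7, 4}
  Reached 7 of 7 vertices

Step 3: All 7 vertices reached from vertex 1, so the graph is connected.
Answer: Yes, the graph is connected.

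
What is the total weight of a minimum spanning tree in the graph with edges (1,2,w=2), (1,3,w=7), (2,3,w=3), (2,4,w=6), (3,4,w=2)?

Apply Kruskal's algorithm (sort edges by weight, add if no cycle):

Sorted edges by weight:
  (1,2) w=2
  (3,4) w=2
  (2,3) w=3
  (2,4) w=6
  (1,3) w=7

Add edge (1,2) w=2 -- no cycle. Running total: 2
Add edge (3,4) w=2 -- no cycle. Running total: 4
Add edge (2,3) w=3 -- no cycle. Running total: 7

MST edges: (1,2,w=2), (3,4,w=2), (2,3,w=3)
Total MST weight: 2 + 2 + 3 = 7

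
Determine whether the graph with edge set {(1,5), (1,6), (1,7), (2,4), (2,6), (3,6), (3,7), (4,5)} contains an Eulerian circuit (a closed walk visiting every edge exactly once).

Step 1: Find the degree of each vertex:
  deg(1) = 3
  deg(2) = 2
  deg(3) = 2
  deg(4) = 2
  deg(5) = 2
  deg(6) = 3
  deg(7) = 2

Step 2: Count vertices with odd degree:
  Odd-degree vertices: 1, 6 (2 total)

Step 3: Apply Euler's theorem:
  - Eulerian circuit exists iff graph is connected and all vertices have even degree
  - Eulerian path exists iff graph is connected and has 0 or 2 odd-degree vertices

Graph is connected with exactly 2 odd-degree vertices (1, 6).
Eulerian path exists (starting and ending at the odd-degree vertices), but no Eulerian circuit.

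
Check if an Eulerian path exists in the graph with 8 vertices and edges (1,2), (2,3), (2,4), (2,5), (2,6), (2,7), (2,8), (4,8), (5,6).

Step 1: Find the degree of each vertex:
  deg(1) = 1
  deg(2) = 7
  deg(3) = 1
  deg(4) = 2
  deg(5) = 2
  deg(6) = 2
  deg(7) = 1
  deg(8) = 2

Step 2: Count vertices with odd degree:
  Odd-degree vertices: 1, 2, 3, 7 (4 total)

Step 3: Apply Euler's theorem:
  - Eulerian circuit exists iff graph is connected and all vertices have even degree
  - Eulerian path exists iff graph is connected and has 0 or 2 odd-degree vertices

Graph has 4 odd-degree vertices (need 0 or 2).
Neither Eulerian path nor Eulerian circuit exists.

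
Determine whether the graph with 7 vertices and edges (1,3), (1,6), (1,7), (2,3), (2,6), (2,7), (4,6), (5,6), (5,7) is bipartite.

Step 1: Attempt 2-coloring using BFS:
  Start at vertex 1, assign color 0
  Color vertex 3 with color 1 (neighbor of 1)
  Color vertex 6 with color 1 (neighbor of 1)
  Color vertex 7 with color 1 (neighbor of 1)
  Color vertex 2 with color 0 (neighbor of 3)
  Color vertex 4 with color 0 (neighbor of 6)
  Color vertex 5 with color 0 (neighbor of 6)

Step 2: 2-coloring succeeded. No conflicts found.
  Set A (color 0): {1, 2, 4, 5}
  Set B (color 1): {3, 6, 7}

The graph is bipartite with partition {1, 2, 4, 5}, {3, 6, 7}.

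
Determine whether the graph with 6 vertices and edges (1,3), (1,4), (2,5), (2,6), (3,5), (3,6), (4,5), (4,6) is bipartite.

Step 1: Attempt 2-coloring using BFS:
  Start at vertex 1, assign color 0
  Color vertex 3 with color 1 (neighbor of 1)
  Color vertex 4 with color 1 (neighbor of 1)
  Color vertex 5 with color 0 (neighbor of 3)
  Color vertex 6 with color 0 (neighbor of 3)
  Color vertex 2 with color 1 (neighbor of 5)

Step 2: 2-coloring succeeded. No conflicts found.
  Set A (color 0): {1, 5, 6}
  Set B (color 1): {2, 3, 4}

The graph is bipartite with partition {1, 5, 6}, {2, 3, 4}.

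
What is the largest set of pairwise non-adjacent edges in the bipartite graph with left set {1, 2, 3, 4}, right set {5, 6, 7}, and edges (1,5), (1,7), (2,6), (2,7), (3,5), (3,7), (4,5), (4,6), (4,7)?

Step 1: List the neighbors of each left vertex:
  1: 5, 7
  2: 6, 7
  3: 5, 7
  4: 5, 6, 7

Step 2: Greedily match left vertices, then look for augmenting paths:
  Match 1 -- 5
  Match 2 -- 6
  Match 3 -- 7
  No augmenting path remains.

Step 3: Verify this is maximum:
  Matching size 3 = min(|L|, |R|) = min(4, 3), which is an upper bound, so this matching is maximum.

Maximum matching: {(1,5), (2,6), (3,7)}
Size: 3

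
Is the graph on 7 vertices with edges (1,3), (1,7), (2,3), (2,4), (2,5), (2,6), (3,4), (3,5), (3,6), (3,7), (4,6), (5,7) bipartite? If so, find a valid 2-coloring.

Step 1: Attempt 2-coloring using BFS:
  Start at vertex 1, assign color 0
  Color vertex 3 with color 1 (neighbor of 1)
  Color vertex 7 with color 1 (neighbor of 1)
  Color vertex 2 with color 0 (neighbor of 3)
  Color vertex 4 with color 0 (neighbor of 3)
  Color vertex 5 with color 0 (neighbor of 3)
  Color vertex 6 with color 0 (neighbor of 3)

Step 2: Conflict found! Vertices 3 and 7 are adjacent but have the same color.
This means the graph contains an odd cycle.

The graph is NOT bipartite.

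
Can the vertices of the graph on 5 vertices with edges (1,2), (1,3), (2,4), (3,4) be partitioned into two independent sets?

Step 1: Attempt 2-coloring using BFS:
  Start at vertex 1, assign color 0
  Color vertex 2 with color 1 (neighbor of 1)
  Color vertex 3 with color 1 (neighbor of 1)
  Color vertex 4 with color 0 (neighbor of 2)
  Start new component at vertex 5, assign color 0

Step 2: 2-coloring succeeded. No conflicts found.
  Set A (color 0): {1, 4, 5}
  Set B (color 1): {2, 3}

The graph is bipartite with partition {1, 4, 5}, {2, 3}.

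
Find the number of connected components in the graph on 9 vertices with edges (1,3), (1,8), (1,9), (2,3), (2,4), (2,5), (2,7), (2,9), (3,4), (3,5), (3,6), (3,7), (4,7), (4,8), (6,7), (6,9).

Step 1: Build adjacency list from edges:
  1: 3, 8, 9
  2: 3, 4, 5, 7, 9
  3: 1, 2, 4, 5, 6, 7
  4: 2, 3, 7, 8
  5: 2, 3
  6: 3, 7, 9
  7: 2, 3, 4, 6
  8: 1, 4
  9: 1, 2, 6

Step 2: Run BFS/DFS from vertex 1:
  Visited: {1, 3, 8, 9, 2, 4, 5, 6, 7}
  Reached 9 of 9 vertices

Step 3: All 9 vertices reached from vertex 1, so the graph is connected.
Number of connected components: 1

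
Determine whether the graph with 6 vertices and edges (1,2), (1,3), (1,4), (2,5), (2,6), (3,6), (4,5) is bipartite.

Step 1: Attempt 2-coloring using BFS:
  Start at vertex 1, assign color 0
  Color vertex 2 with color 1 (neighbor of 1)
  Color vertex 3 with color 1 (neighbor of 1)
  Color vertex 4 with color 1 (neighbor of 1)
  Color vertex 5 with color 0 (neighbor of 2)
  Color vertex 6 with color 0 (neighbor of 2)

Step 2: 2-coloring succeeded. No conflicts found.
  Set A (color 0): {1, 5, 6}
  Set B (color 1): {2, 3, 4}

The graph is bipartite with partition {1, 5, 6}, {2, 3, 4}.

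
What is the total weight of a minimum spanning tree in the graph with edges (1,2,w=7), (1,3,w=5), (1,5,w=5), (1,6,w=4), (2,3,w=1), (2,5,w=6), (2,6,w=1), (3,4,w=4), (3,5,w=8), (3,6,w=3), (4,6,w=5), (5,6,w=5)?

Apply Kruskal's algorithm (sort edges by weight, add if no cycle):

Sorted edges by weight:
  (2,6) w=1
  (2,3) w=1
  (3,6) w=3
  (1,6) w=4
  (3,4) w=4
  (1,3) w=5
  (1,5) w=5
  (4,6) w=5
  (5,6) w=5
  (2,5) w=6
  (1,2) w=7
  (3,5) w=8

Add edge (2,6) w=1 -- no cycle. Running total: 1
Add edge (2,3) w=1 -- no cycle. Running total: 2
Skip edge (3,6) w=3 -- would create cycle
Add edge (1,6) w=4 -- no cycle. Running total: 6
Add edge (3,4) w=4 -- no cycle. Running total: 10
Skip edge (1,3) w=5 -- would create cycle
Add edge (1,5) w=5 -- no cycle. Running total: 15

MST edges: (2,6,w=1), (2,3,w=1), (1,6,w=4), (3,4,w=4), (1,5,w=5)
Total MST weight: 1 + 1 + 4 + 4 + 5 = 15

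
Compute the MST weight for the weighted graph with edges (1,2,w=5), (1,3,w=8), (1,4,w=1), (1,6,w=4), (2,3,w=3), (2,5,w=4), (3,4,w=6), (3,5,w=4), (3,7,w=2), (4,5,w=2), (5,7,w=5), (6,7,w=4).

Apply Kruskal's algorithm (sort edges by weight, add if no cycle):

Sorted edges by weight:
  (1,4) w=1
  (3,7) w=2
  (4,5) w=2
  (2,3) w=3
  (1,6) w=4
  (2,5) w=4
  (3,5) w=4
  (6,7) w=4
  (1,2) w=5
  (5,7) w=5
  (3,4) w=6
  (1,3) w=8

Add edge (1,4) w=1 -- no cycle. Running total: 1
Add edge (3,7) w=2 -- no cycle. Running total: 3
Add edge (4,5) w=2 -- no cycle. Running total: 5
Add edge (2,3) w=3 -- no cycle. Running total: 8
Add edge (1,6) w=4 -- no cycle. Running total: 12
Add edge (2,5) w=4 -- no cycle. Running total: 16

MST edges: (1,4,w=1), (3,7,w=2), (4,5,w=2), (2,3,w=3), (1,6,w=4), (2,5,w=4)
Total MST weight: 1 + 2 + 2 + 3 + 4 + 4 = 16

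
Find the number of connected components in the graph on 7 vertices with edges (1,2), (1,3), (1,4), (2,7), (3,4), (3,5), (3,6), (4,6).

Step 1: Build adjacency list from edges:
  1: 2, 3, 4
  2: 1, 7
  3: 1, 4, 5, 6
  4: 1, 3, 6
  5: 3
  6: 3, 4
  7: 2

Step 2: Run BFS/DFS from vertex 1:
  Visited: {1, 2, 3, 4, 7, 5, 6}
  Reached 7 of 7 vertices

Step 3: All 7 vertices reached from vertex 1, so the graph is connected.
Number of connected components: 1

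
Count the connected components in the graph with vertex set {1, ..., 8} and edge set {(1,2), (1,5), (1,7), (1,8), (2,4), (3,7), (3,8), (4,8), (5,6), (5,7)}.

Step 1: Build adjacency list from edges:
  1: 2, 5, 7, 8
  2: 1, 4
  3: 7, 8
  4: 2, 8
  5: 1, 6, 7
  6: 5
  7: 1, 3, 5
  8: 1, 3, 4

Step 2: Run BFS/DFS from vertex 1:
  Visited: {1, 2, 5, 7, 8, 4, 6, 3}
  Reached 8 of 8 vertices

Step 3: All 8 vertices reached from vertex 1, so the graph is connected.
Number of connected components: 1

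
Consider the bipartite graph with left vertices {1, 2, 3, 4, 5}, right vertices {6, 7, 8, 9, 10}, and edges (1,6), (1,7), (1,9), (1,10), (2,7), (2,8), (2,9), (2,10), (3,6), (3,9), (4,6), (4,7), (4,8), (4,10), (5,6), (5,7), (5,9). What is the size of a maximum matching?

Step 1: List the neighbors of each left vertex:
  1: 6, 7, 9, 10
  2: 7, 8, 9, 10
  3: 6, 9
  4: 6, 7, 8, 10
  5: 6, 7, 9

Step 2: Greedily match left vertices, then look for augmenting paths:
  Match 1 -- 10
  Match 2 -- 7
  Match 3 -- 9
  Match 4 -- 8
  Match 5 -- 6
  No augmenting path remains.

Step 3: Verify this is maximum:
  Matching size 5 = min(|L|, |R|) = min(5, 5), which is an upper bound, so this matching is maximum.

Maximum matching: {(1,10), (2,7), (3,9), (4,8), (5,6)}
Size: 5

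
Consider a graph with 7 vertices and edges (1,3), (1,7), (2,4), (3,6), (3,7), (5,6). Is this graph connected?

Step 1: Build adjacency list from edges:
  1: 3, 7
  2: 4
  3: 1, 6, 7
  4: 2
  5: 6
  6: 3, 5
  7: 1, 3

Step 2: Run BFS/DFS from vertex 1:
  Visited: {1, 3, 7, 6, 5}
  Reached 5 of 7 vertices

Step 3: Only 5 of 7 vertices reached. Graph is disconnected.
Connected components: {1, 3, 5, 6, 7}, {2, 4}
Answer: No, the graph is not connected (2 components).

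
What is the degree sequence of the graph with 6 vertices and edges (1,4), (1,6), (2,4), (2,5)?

Step 1: Count edges incident to each vertex:
  deg(1) = 2 (neighbors: 4, 6)
  deg(2) = 2 (neighbors: 4, 5)
  deg(3) = 0 (neighbors: none)
  deg(4) = 2 (neighbors: 1, 2)
  deg(5) = 1 (neighbors: 2)
  deg(6) = 1 (neighbors: 1)

Step 2: Sort degrees in non-increasing order:
  Degrees: [2, 2, 0, 2, 1, 1] -> sorted: [2, 2, 2, 1, 1, 0]

Degree sequence: [2, 2, 2, 1, 1, 0]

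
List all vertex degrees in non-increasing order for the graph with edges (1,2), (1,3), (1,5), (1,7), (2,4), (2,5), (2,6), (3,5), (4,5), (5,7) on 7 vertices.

Step 1: Count edges incident to each vertex:
  deg(1) = 4 (neighbors: 2, 3, 5, 7)
  deg(2) = 4 (neighbors: 1, 4, 5, 6)
  deg(3) = 2 (neighbors: 1, 5)
  deg(4) = 2 (neighbors: 2, 5)
  deg(5) = 5 (neighbors: 1, 2, 3, 4, 7)
  deg(6) = 1 (neighbors: 2)
  deg(7) = 2 (neighbors: 1, 5)

Step 2: Sort degrees in non-increasing order:
  Degrees: [4, 4, 2, 2, 5, 1, 2] -> sorted: [5, 4, 4, 2, 2, 2, 1]

Degree sequence: [5, 4, 4, 2, 2, 2, 1]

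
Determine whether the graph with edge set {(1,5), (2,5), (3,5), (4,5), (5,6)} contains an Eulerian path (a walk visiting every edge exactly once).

Step 1: Find the degree of each vertex:
  deg(1) = 1
  deg(2) = 1
  deg(3) = 1
  deg(4) = 1
  deg(5) = 5
  deg(6) = 1

Step 2: Count vertices with odd degree:
  Odd-degree vertices: 1, 2, 3, 4, 5, 6 (6 total)

Step 3: Apply Euler's theorem:
  - Eulerian circuit exists iff graph is connected and all vertices have even degree
  - Eulerian path exists iff graph is connected and has 0 or 2 odd-degree vertices

Graph has 6 odd-degree vertices (need 0 or 2).
Neither Eulerian path nor Eulerian circuit exists.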